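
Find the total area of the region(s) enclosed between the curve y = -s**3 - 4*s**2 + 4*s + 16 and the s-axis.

148/3

The curve meets the s-axis where -s**3 - 4*s**2 + 4*s + 16 = 0, i.e. -(s - 2)*(s + 2)*(s + 4) = 0, at s = -4, -2, 2.
On [-4, -2] the curve lies below the axis; ∫[-4,-2] (-s**3 - 4*s**2 + 4*s + 16) ds = -20/3, giving area 20/3.
On [-2, 2] the curve lies above the axis; ∫[-2,2] (-s**3 - 4*s**2 + 4*s + 16) ds = 128/3, giving area 128/3.
Total area = 20/3 + 128/3 = 148/3.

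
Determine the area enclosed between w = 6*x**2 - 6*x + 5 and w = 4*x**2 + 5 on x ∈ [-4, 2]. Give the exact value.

292/3

The difference (6*x**2 - 6*x + 5) - (4*x**2 + 5) = 2*x**2 - 6*x changes sign at x = 0 inside [-4, 2], so split the integral there.
∫[-4,0] (2*x**2 - 6*x) dx = 272/3.
∫[0,2] (2*x**2 - 6*x) dx = -20/3; the area of that piece is 20/3.
Total area = 272/3 + 20/3 = 292/3.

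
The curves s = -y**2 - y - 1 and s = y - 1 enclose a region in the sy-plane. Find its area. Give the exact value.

4/3

Both boundary curves give s as a function of y, so integrate with respect to y. Setting them equal: -y**2 - 2*y = 0, i.e. -y*(y + 2) = 0, so they meet at y = -2, 0.
For y in [-2, 0], s = -y**2 - y - 1 is on the right; area = ∫[-2,0] (-y**2 - 2*y) dy = 4/3.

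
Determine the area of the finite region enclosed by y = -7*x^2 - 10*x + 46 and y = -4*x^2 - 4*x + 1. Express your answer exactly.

Set the curves equal: -7*x^2 - 10*x + 46 = -4*x^2 - 4*x + 1, so -3*x^2 - 6*x + 45 = 0, which factors as -3*(x - 3)*(x + 5) = 0. The curves meet at x = -5, 3.
On [-5, 3], y = -7*x^2 - 10*x + 46 is on top; that piece has area ∫[-5,3] (-3*x^2 - 6*x + 45) dx = 256.

256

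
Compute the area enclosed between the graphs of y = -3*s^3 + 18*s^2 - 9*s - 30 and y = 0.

Set the curves equal: -3*s^3 + 18*s^2 - 9*s - 30 = 0, so -3*s^3 + 18*s^2 - 9*s - 30 = 0, which factors as -3*(s - 5)*(s - 2)*(s + 1) = 0. The curves meet at s = -1, 2, 5.
On [-1, 2], y = 0 is on top; that piece has area ∫[-1,2] (-(-3*s^3 + 18*s^2 - 9*s - 30)) ds = 243/4.
On [2, 5], y = -3*s^3 + 18*s^2 - 9*s - 30 is on top; that piece has area ∫[2,5] (-3*s^3 + 18*s^2 - 9*s - 30) ds = 243/4.
Total enclosed area = 243/4 + 243/4 = 243/2.

243/2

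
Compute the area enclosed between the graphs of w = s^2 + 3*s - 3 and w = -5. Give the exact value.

1/6

Set the curves equal: s^2 + 3*s - 3 = -5, so s^2 + 3*s + 2 = 0, which factors as (s + 1)*(s + 2) = 0. The curves meet at s = -2, -1.
On [-2, -1], w = -5 is on top; that piece has area ∫[-2,-1] (-(s^2 + 3*s + 2)) ds = 1/6.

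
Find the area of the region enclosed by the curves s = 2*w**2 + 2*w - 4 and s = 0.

9

Both boundary curves give s as a function of w, so integrate with respect to w. Setting them equal: 2*w**2 + 2*w - 4 = 0, i.e. 2*(w - 1)*(w + 2) = 0, so they meet at w = -2, 1.
For w in [-2, 1], s = 2*w**2 + 2*w - 4 is on the left; area = ∫[-2,1] (-(2*w**2 + 2*w - 4)) dw = 9.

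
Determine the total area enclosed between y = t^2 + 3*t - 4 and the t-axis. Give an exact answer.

125/6

The curve meets the t-axis where t^2 + 3*t - 4 = 0, i.e. (t - 1)*(t + 4) = 0, at t = -4, 1.
On [-4, 1] the curve lies below the axis; ∫[-4,1] (t^2 + 3*t - 4) dt = -125/6, giving area 125/6.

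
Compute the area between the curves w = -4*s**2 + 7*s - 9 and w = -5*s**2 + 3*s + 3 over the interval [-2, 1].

On [-2, 1], (-4*s**2 + 7*s - 9) - (-5*s**2 + 3*s + 3) = s**2 + 4*s - 12 is ≤ 0 throughout, so the area is a single integral of |s**2 + 4*s - 12|.
∫[-2,1] (s**2 + 4*s - 12) ds = -39; the area of that piece is 39.

39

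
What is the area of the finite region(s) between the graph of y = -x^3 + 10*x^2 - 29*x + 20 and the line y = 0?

71/6

The curve meets the x-axis where -x^3 + 10*x^2 - 29*x + 20 = 0, i.e. -(x - 5)*(x - 4)*(x - 1) = 0, at x = 1, 4, 5.
On [1, 4] the curve lies below the axis; ∫[1,4] (-x^3 + 10*x^2 - 29*x + 20) dx = -45/4, giving area 45/4.
On [4, 5] the curve lies above the axis; ∫[4,5] (-x^3 + 10*x^2 - 29*x + 20) dx = 7/12, giving area 7/12.
Total area = 45/4 + 7/12 = 71/6.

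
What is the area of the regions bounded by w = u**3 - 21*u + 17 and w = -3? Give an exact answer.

Set the curves equal: u**3 - 21*u + 17 = -3, so u**3 - 21*u + 20 = 0, which factors as (u - 4)*(u - 1)*(u + 5) = 0. The curves meet at u = -5, 1, 4.
On [-5, 1], w = u**3 - 21*u + 17 is on top; that piece has area ∫[-5,1] (u**3 - 21*u + 20) du = 216.
On [1, 4], w = -3 is on top; that piece has area ∫[1,4] (-(u**3 - 21*u + 20)) du = 135/4.
Total enclosed area = 216 + 135/4 = 999/4.

999/4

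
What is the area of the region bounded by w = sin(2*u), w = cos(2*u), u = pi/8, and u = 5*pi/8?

sqrt(2)

On [pi/8, 5*pi/8], (sin(2*u)) - (cos(2*u)) = sin(2*u) - cos(2*u) is ≥ 0 throughout, so the area is a single integral of |sin(2*u) - cos(2*u)|.
∫[pi/8,5*pi/8] (sin(2*u) - cos(2*u)) du = sqrt(2).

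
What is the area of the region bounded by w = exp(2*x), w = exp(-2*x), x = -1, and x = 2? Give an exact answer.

The difference (exp(2*x)) - (exp(-2*x)) = exp(2*x) - exp(-2*x) changes sign at x = 0 inside [-1, 2], so split the integral there.
∫[-1,0] (exp(2*x) - exp(-2*x)) dx = -exp(2)/2 - exp(-2)/2 + 1; the area of that piece is -1 + exp(-2)/2 + exp(2)/2.
∫[0,2] (exp(2*x) - exp(-2*x)) dx = -1 + exp(-4)/2 + exp(4)/2.
Total area = (-1 + exp(-2)/2 + exp(2)/2) + (-1 + exp(-4)/2 + exp(4)/2) = -2 + exp(-4)/2 + exp(-2)/2 + exp(2)/2 + exp(4)/2.

-2 + exp(-4)/2 + exp(-2)/2 + exp(2)/2 + exp(4)/2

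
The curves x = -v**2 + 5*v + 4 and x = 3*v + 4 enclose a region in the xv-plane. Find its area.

Both boundary curves give x as a function of v, so integrate with respect to v. Setting them equal: -v**2 + 2*v = 0, i.e. -v*(v - 2) = 0, so they meet at v = 0, 2.
For v in [0, 2], x = -v**2 + 5*v + 4 is on the right; area = ∫[0,2] (-v**2 + 2*v) dv = 4/3.

4/3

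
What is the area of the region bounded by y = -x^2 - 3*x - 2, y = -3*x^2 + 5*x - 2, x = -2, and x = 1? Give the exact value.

74/3

The difference (-x^2 - 3*x - 2) - (-3*x^2 + 5*x - 2) = 2*x^2 - 8*x changes sign at x = 0 inside [-2, 1], so split the integral there.
∫[-2,0] (2*x^2 - 8*x) dx = 64/3.
∫[0,1] (2*x^2 - 8*x) dx = -10/3; the area of that piece is 10/3.
Total area = 64/3 + 10/3 = 74/3.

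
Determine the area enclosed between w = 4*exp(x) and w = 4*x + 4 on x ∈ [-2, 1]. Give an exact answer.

On [-2, 1], (4*exp(x)) - (4*x + 4) = -4*x + 4*exp(x) - 4 is ≥ 0 throughout, so the area is a single integral of |-4*x + 4*exp(x) - 4|.
∫[-2,1] (-4*x + 4*exp(x) - 4) dx = -6 - 4*exp(-2) + 4*exp(1).

-6 - 4*exp(-2) + 4*exp(1)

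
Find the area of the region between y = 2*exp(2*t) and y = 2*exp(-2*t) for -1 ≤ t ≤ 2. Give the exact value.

-4 + exp(-4) + exp(-2) + exp(2) + exp(4)

The difference (2*exp(2*t)) - (2*exp(-2*t)) = 2*exp(2*t) - 2*exp(-2*t) changes sign at t = 0 inside [-1, 2], so split the integral there.
∫[-1,0] (2*exp(2*t) - 2*exp(-2*t)) dt = -exp(2) - exp(-2) + 2; the area of that piece is -2 + exp(-2) + exp(2).
∫[0,2] (2*exp(2*t) - 2*exp(-2*t)) dt = -2 + exp(-4) + exp(4).
Total area = (-2 + exp(-2) + exp(2)) + (-2 + exp(-4) + exp(4)) = -4 + exp(-4) + exp(-2) + exp(2) + exp(4).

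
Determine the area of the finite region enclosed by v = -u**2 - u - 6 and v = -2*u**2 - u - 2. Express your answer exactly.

32/3

Set the curves equal: -u**2 - u - 6 = -2*u**2 - u - 2, so u**2 - 4 = 0, which factors as (u - 2)*(u + 2) = 0. The curves meet at u = -2, 2.
On [-2, 2], v = -2*u**2 - u - 2 is on top; that piece has area ∫[-2,2] (-(u**2 - 4)) du = 32/3.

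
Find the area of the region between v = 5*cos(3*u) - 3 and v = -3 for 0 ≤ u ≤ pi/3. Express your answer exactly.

10/3

The difference (5*cos(3*u) - 3) - (-3) = 5*cos(3*u) changes sign at u = pi/6 inside [0, pi/3], so split the integral there.
∫[0,pi/6] (5*cos(3*u)) du = 5/3.
∫[pi/6,pi/3] (5*cos(3*u)) du = -5/3; the area of that piece is 5/3.
Total area = 5/3 + 5/3 = 10/3.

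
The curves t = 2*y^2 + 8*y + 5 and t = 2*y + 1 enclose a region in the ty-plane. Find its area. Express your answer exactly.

Both boundary curves give t as a function of y, so integrate with respect to y. Setting them equal: 2*y^2 + 6*y + 4 = 0, i.e. 2*(y + 1)*(y + 2) = 0, so they meet at y = -2, -1.
For y in [-2, -1], t = 2*y^2 + 8*y + 5 is on the left; area = ∫[-2,-1] (-(2*y^2 + 6*y + 4)) dy = 1/3.

1/3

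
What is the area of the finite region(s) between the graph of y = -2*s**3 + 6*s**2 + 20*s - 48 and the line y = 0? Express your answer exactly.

407/2

The curve meets the s-axis where -2*s**3 + 6*s**2 + 20*s - 48 = 0, i.e. -2*(s - 4)*(s - 2)*(s + 3) = 0, at s = -3, 2, 4.
On [-3, 2] the curve lies below the axis; ∫[-3,2] (-2*s**3 + 6*s**2 + 20*s - 48) ds = -375/2, giving area 375/2.
On [2, 4] the curve lies above the axis; ∫[2,4] (-2*s**3 + 6*s**2 + 20*s - 48) ds = 16, giving area 16.
Total area = 375/2 + 16 = 407/2.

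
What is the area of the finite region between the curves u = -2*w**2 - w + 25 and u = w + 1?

343/3

Both boundary curves give u as a function of w, so integrate with respect to w. Setting them equal: -2*w**2 - 2*w + 24 = 0, i.e. -2*(w - 3)*(w + 4) = 0, so they meet at w = -4, 3.
For w in [-4, 3], u = -2*w**2 - w + 25 is on the right; area = ∫[-4,3] (-2*w**2 - 2*w + 24) dw = 343/3.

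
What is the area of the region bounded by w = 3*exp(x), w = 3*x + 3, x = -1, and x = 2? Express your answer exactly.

-27/2 - 3*exp(-1) + 3*exp(2)

On [-1, 2], (3*exp(x)) - (3*x + 3) = -3*x + 3*exp(x) - 3 is ≥ 0 throughout, so the area is a single integral of |-3*x + 3*exp(x) - 3|.
∫[-1,2] (-3*x + 3*exp(x) - 3) dx = -27/2 - 3*exp(-1) + 3*exp(2).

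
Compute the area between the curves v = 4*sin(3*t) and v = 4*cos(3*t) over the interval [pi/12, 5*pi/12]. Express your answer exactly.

8*sqrt(2)/3

On [pi/12, 5*pi/12], (4*sin(3*t)) - (4*cos(3*t)) = 4*sin(3*t) - 4*cos(3*t) is ≥ 0 throughout, so the area is a single integral of |4*sin(3*t) - 4*cos(3*t)|.
∫[pi/12,5*pi/12] (4*sin(3*t) - 4*cos(3*t)) dt = 8*sqrt(2)/3.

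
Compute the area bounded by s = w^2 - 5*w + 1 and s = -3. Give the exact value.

9/2

Both boundary curves give s as a function of w, so integrate with respect to w. Setting them equal: w^2 - 5*w + 4 = 0, i.e. (w - 4)*(w - 1) = 0, so they meet at w = 1, 4.
For w in [1, 4], s = w^2 - 5*w + 1 is on the left; area = ∫[1,4] (-(w^2 - 5*w + 4)) dw = 9/2.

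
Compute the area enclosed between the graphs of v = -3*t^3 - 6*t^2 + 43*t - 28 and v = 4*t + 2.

Set the curves equal: -3*t^3 - 6*t^2 + 43*t - 28 = 4*t + 2, so -3*t^3 - 6*t^2 + 39*t - 30 = 0, which factors as -3*(t - 2)*(t - 1)*(t + 5) = 0. The curves meet at t = -5, 1, 2.
On [-5, 1], v = 4*t + 2 is on top; that piece has area ∫[-5,1] (-(-3*t^3 - 6*t^2 + 39*t - 30)) dt = 432.
On [1, 2], v = -3*t^3 - 6*t^2 + 43*t - 28 is on top; that piece has area ∫[1,2] (-3*t^3 - 6*t^2 + 39*t - 30) dt = 13/4.
Total enclosed area = 432 + 13/4 = 1741/4.

1741/4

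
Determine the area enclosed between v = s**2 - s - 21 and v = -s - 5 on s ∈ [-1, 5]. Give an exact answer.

188/3

The difference (s**2 - s - 21) - (-s - 5) = s**2 - 16 changes sign at s = 4 inside [-1, 5], so split the integral there.
∫[-1,4] (s**2 - 16) ds = -175/3; the area of that piece is 175/3.
∫[4,5] (s**2 - 16) ds = 13/3.
Total area = 175/3 + 13/3 = 188/3.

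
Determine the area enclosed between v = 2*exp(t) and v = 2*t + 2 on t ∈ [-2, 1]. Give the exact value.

-3 - 2*exp(-2) + 2*exp(1)

On [-2, 1], (2*exp(t)) - (2*t + 2) = -2*t + 2*exp(t) - 2 is ≥ 0 throughout, so the area is a single integral of |-2*t + 2*exp(t) - 2|.
∫[-2,1] (-2*t + 2*exp(t) - 2) dt = -3 - 2*exp(-2) + 2*exp(1).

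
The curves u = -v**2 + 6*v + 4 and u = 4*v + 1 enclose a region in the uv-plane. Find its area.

32/3

Both boundary curves give u as a function of v, so integrate with respect to v. Setting them equal: -v**2 + 2*v + 3 = 0, i.e. -(v - 3)*(v + 1) = 0, so they meet at v = -1, 3.
For v in [-1, 3], u = -v**2 + 6*v + 4 is on the right; area = ∫[-1,3] (-v**2 + 2*v + 3) dv = 32/3.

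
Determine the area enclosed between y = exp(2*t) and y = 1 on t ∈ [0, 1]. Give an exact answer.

-3/2 + exp(2)/2

On [0, 1], (exp(2*t)) - (1) = exp(2*t) - 1 is ≥ 0 throughout, so the area is a single integral of |exp(2*t) - 1|.
∫[0,1] (exp(2*t) - 1) dt = -3/2 + exp(2)/2.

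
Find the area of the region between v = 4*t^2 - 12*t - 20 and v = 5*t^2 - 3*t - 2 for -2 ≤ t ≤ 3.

745/6

On [-2, 3], (4*t^2 - 12*t - 20) - (5*t^2 - 3*t - 2) = -t^2 - 9*t - 18 is ≤ 0 throughout, so the area is a single integral of |-t^2 - 9*t - 18|.
∫[-2,3] (-t^2 - 9*t - 18) dt = -745/6; the area of that piece is 745/6.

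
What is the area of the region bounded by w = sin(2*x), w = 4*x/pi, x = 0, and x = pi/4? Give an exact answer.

1/2 - pi/8

On [0, pi/4], (sin(2*x)) - (4*x/pi) = -4*x/pi + sin(2*x) is ≥ 0 throughout, so the area is a single integral of |-4*x/pi + sin(2*x)|.
∫[0,pi/4] (-4*x/pi + sin(2*x)) dx = 1/2 - pi/8.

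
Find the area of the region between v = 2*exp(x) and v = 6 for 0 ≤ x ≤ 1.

On [0, 1], (2*exp(x)) - (6) = 2*exp(x) - 6 is ≤ 0 throughout, so the area is a single integral of |2*exp(x) - 6|.
∫[0,1] (2*exp(x) - 6) dx = -8 + 2*exp(1); the area of that piece is 8 - 2*exp(1).

8 - 2*exp(1)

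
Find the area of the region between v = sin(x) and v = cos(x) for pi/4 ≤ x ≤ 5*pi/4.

2*sqrt(2)

On [pi/4, 5*pi/4], (sin(x)) - (cos(x)) = sin(x) - cos(x) is ≥ 0 throughout, so the area is a single integral of |sin(x) - cos(x)|.
∫[pi/4,5*pi/4] (sin(x) - cos(x)) dx = 2*sqrt(2).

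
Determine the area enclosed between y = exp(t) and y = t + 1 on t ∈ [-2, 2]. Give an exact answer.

-4 - exp(-2) + exp(2)

On [-2, 2], (exp(t)) - (t + 1) = -t + exp(t) - 1 is ≥ 0 throughout, so the area is a single integral of |-t + exp(t) - 1|.
∫[-2,2] (-t + exp(t) - 1) dt = -4 - exp(-2) + exp(2).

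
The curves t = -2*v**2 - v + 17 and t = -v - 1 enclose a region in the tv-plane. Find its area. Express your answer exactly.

Both boundary curves give t as a function of v, so integrate with respect to v. Setting them equal: -2*v**2 + 18 = 0, i.e. -2*(v - 3)*(v + 3) = 0, so they meet at v = -3, 3.
For v in [-3, 3], t = -2*v**2 - v + 17 is on the right; area = ∫[-3,3] (-2*v**2 + 18) dv = 72.

72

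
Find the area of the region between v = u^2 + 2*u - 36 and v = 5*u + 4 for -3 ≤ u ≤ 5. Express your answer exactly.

880/3

On [-3, 5], (u^2 + 2*u - 36) - (5*u + 4) = u^2 - 3*u - 40 is ≤ 0 throughout, so the area is a single integral of |u^2 - 3*u - 40|.
∫[-3,5] (u^2 - 3*u - 40) du = -880/3; the area of that piece is 880/3.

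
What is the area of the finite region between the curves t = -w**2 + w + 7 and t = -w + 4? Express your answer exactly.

32/3

Both boundary curves give t as a function of w, so integrate with respect to w. Setting them equal: -w**2 + 2*w + 3 = 0, i.e. -(w - 3)*(w + 1) = 0, so they meet at w = -1, 3.
For w in [-1, 3], t = -w**2 + w + 7 is on the right; area = ∫[-1,3] (-w**2 + 2*w + 3) dw = 32/3.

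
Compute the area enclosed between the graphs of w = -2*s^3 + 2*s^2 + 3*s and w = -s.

37/6

Set the curves equal: -2*s^3 + 2*s^2 + 3*s = -s, so -2*s^3 + 2*s^2 + 4*s = 0, which factors as -2*s*(s - 2)*(s + 1) = 0. The curves meet at s = -1, 0, 2.
On [-1, 0], w = -s is on top; that piece has area ∫[-1,0] (-(-2*s^3 + 2*s^2 + 4*s)) ds = 5/6.
On [0, 2], w = -2*s^3 + 2*s^2 + 3*s is on top; that piece has area ∫[0,2] (-2*s^3 + 2*s^2 + 4*s) ds = 16/3.
Total enclosed area = 5/6 + 16/3 = 37/6.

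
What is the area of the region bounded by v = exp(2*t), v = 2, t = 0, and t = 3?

-15/2 + 2*log(2) + exp(6)/2

The difference (exp(2*t)) - (2) = exp(2*t) - 2 changes sign at t = log(2)/2 inside [0, 3], so split the integral there.
∫[0,log(2)/2] (exp(2*t) - 2) dt = 1/2 - log(2); the area of that piece is -1/2 + log(2).
∫[log(2)/2,3] (exp(2*t) - 2) dt = -7 + log(2) + exp(6)/2.
Total area = (-1/2 + log(2)) + (-7 + log(2) + exp(6)/2) = -15/2 + 2*log(2) + exp(6)/2.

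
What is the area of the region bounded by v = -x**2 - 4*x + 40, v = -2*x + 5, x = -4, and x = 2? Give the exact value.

198

On [-4, 2], (-x**2 - 4*x + 40) - (-2*x + 5) = -x**2 - 2*x + 35 is ≥ 0 throughout, so the area is a single integral of |-x**2 - 2*x + 35|.
∫[-4,2] (-x**2 - 2*x + 35) dx = 198.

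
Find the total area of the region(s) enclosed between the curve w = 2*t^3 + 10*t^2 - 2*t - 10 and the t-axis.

296/3

The curve meets the t-axis where 2*t^3 + 10*t^2 - 2*t - 10 = 0, i.e. 2*(t - 1)*(t + 1)*(t + 5) = 0, at t = -5, -1, 1.
On [-5, -1] the curve lies above the axis; ∫[-5,-1] (2*t^3 + 10*t^2 - 2*t - 10) dt = 256/3, giving area 256/3.
On [-1, 1] the curve lies below the axis; ∫[-1,1] (2*t^3 + 10*t^2 - 2*t - 10) dt = -40/3, giving area 40/3.
Total area = 256/3 + 40/3 = 296/3.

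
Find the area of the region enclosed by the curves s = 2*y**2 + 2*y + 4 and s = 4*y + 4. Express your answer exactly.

Both boundary curves give s as a function of y, so integrate with respect to y. Setting them equal: 2*y**2 - 2*y = 0, i.e. 2*y*(y - 1) = 0, so they meet at y = 0, 1.
For y in [0, 1], s = 2*y**2 + 2*y + 4 is on the left; area = ∫[0,1] (-(2*y**2 - 2*y)) dy = 1/3.

1/3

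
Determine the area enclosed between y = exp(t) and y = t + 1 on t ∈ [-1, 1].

-2 - exp(-1) + exp(1)

On [-1, 1], (exp(t)) - (t + 1) = -t + exp(t) - 1 is ≥ 0 throughout, so the area is a single integral of |-t + exp(t) - 1|.
∫[-1,1] (-t + exp(t) - 1) dt = -2 - exp(-1) + exp(1).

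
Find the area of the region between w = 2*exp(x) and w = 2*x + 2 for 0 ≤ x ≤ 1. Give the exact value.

On [0, 1], (2*exp(x)) - (2*x + 2) = -2*x + 2*exp(x) - 2 is ≥ 0 throughout, so the area is a single integral of |-2*x + 2*exp(x) - 2|.
∫[0,1] (-2*x + 2*exp(x) - 2) dx = -5 + 2*exp(1).

-5 + 2*exp(1)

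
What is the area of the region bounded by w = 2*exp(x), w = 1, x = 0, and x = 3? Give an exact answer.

On [0, 3], (2*exp(x)) - (1) = 2*exp(x) - 1 is ≥ 0 throughout, so the area is a single integral of |2*exp(x) - 1|.
∫[0,3] (2*exp(x) - 1) dx = -5 + 2*exp(3).

-5 + 2*exp(3)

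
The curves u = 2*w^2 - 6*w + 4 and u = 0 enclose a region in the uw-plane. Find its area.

Both boundary curves give u as a function of w, so integrate with respect to w. Setting them equal: 2*w^2 - 6*w + 4 = 0, i.e. 2*(w - 2)*(w - 1) = 0, so they meet at w = 1, 2.
For w in [1, 2], u = 2*w^2 - 6*w + 4 is on the left; area = ∫[1,2] (-(2*w^2 - 6*w + 4)) dw = 1/3.

1/3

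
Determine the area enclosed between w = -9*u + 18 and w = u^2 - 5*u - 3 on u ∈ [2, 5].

82/3

The difference (-9*u + 18) - (u^2 - 5*u - 3) = -u^2 - 4*u + 21 changes sign at u = 3 inside [2, 5], so split the integral there.
∫[2,3] (-u^2 - 4*u + 21) du = 14/3.
∫[3,5] (-u^2 - 4*u + 21) du = -68/3; the area of that piece is 68/3.
Total area = 14/3 + 68/3 = 82/3.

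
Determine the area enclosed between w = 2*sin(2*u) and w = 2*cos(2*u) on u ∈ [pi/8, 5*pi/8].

2*sqrt(2)

On [pi/8, 5*pi/8], (2*sin(2*u)) - (2*cos(2*u)) = 2*sin(2*u) - 2*cos(2*u) is ≥ 0 throughout, so the area is a single integral of |2*sin(2*u) - 2*cos(2*u)|.
∫[pi/8,5*pi/8] (2*sin(2*u) - 2*cos(2*u)) du = 2*sqrt(2).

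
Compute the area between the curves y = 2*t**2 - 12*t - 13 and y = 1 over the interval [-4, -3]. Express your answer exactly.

158/3

On [-4, -3], (2*t**2 - 12*t - 13) - (1) = 2*t**2 - 12*t - 14 is ≥ 0 throughout, so the area is a single integral of |2*t**2 - 12*t - 14|.
∫[-4,-3] (2*t**2 - 12*t - 14) dt = 158/3.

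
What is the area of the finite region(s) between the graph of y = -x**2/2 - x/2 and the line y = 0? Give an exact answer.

The curve meets the x-axis where -x**2/2 - x/2 = 0, i.e. -x*(x + 1)/2 = 0, at x = -1, 0.
On [-1, 0] the curve lies above the axis; ∫[-1,0] (-x**2/2 - x/2) dx = 1/12, giving area 1/12.

1/12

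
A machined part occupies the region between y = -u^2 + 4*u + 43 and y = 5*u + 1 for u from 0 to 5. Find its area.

On [0, 5], (-u^2 + 4*u + 43) - (5*u + 1) = -u^2 - u + 42 is ≥ 0 throughout, so the area is a single integral of |-u^2 - u + 42|.
∫[0,5] (-u^2 - u + 42) du = 935/6.

935/6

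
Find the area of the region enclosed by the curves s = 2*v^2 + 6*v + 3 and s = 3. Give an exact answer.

9

Both boundary curves give s as a function of v, so integrate with respect to v. Setting them equal: 2*v^2 + 6*v = 0, i.e. 2*v*(v + 3) = 0, so they meet at v = -3, 0.
For v in [-3, 0], s = 2*v^2 + 6*v + 3 is on the left; area = ∫[-3,0] (-(2*v^2 + 6*v)) dv = 9.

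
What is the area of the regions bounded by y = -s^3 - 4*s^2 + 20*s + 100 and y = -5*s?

Set the curves equal: -s^3 - 4*s^2 + 20*s + 100 = -5*s, so -s^3 - 4*s^2 + 25*s + 100 = 0, which factors as -(s - 5)*(s + 4)*(s + 5) = 0. The curves meet at s = -5, -4, 5.
On [-5, -4], y = -5*s is on top; that piece has area ∫[-5,-4] (-(-s^3 - 4*s^2 + 25*s + 100)) ds = 19/12.
On [-4, 5], y = -s^3 - 4*s^2 + 20*s + 100 is on top; that piece has area ∫[-4,5] (-s^3 - 4*s^2 + 25*s + 100) ds = 2673/4.
Total enclosed area = 19/12 + 2673/4 = 4019/6.

4019/6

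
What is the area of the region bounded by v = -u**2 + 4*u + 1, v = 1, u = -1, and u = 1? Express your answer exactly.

4

The difference (-u**2 + 4*u + 1) - (1) = -u**2 + 4*u changes sign at u = 0 inside [-1, 1], so split the integral there.
∫[-1,0] (-u**2 + 4*u) du = -7/3; the area of that piece is 7/3.
∫[0,1] (-u**2 + 4*u) du = 5/3.
Total area = 7/3 + 5/3 = 4.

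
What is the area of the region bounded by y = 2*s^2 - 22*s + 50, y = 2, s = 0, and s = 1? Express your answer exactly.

113/3

On [0, 1], (2*s^2 - 22*s + 50) - (2) = 2*s^2 - 22*s + 48 is ≥ 0 throughout, so the area is a single integral of |2*s^2 - 22*s + 48|.
∫[0,1] (2*s^2 - 22*s + 48) ds = 113/3.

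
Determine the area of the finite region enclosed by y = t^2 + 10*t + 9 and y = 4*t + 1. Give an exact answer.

4/3

Set the curves equal: t^2 + 10*t + 9 = 4*t + 1, so t^2 + 6*t + 8 = 0, which factors as (t + 2)*(t + 4) = 0. The curves meet at t = -4, -2.
On [-4, -2], y = 4*t + 1 is on top; that piece has area ∫[-4,-2] (-(t^2 + 6*t + 8)) dt = 4/3.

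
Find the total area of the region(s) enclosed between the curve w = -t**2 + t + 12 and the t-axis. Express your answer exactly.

The curve meets the t-axis where -t**2 + t + 12 = 0, i.e. -(t - 4)*(t + 3) = 0, at t = -3, 4.
On [-3, 4] the curve lies above the axis; ∫[-3,4] (-t**2 + t + 12) dt = 343/6, giving area 343/6.

343/6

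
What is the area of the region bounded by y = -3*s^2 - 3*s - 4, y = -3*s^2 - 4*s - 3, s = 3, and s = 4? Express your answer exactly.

On [3, 4], (-3*s^2 - 3*s - 4) - (-3*s^2 - 4*s - 3) = s - 1 is ≥ 0 throughout, so the area is a single integral of |s - 1|.
∫[3,4] (s - 1) ds = 5/2.

5/2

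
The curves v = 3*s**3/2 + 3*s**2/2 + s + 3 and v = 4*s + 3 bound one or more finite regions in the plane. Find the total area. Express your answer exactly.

37/8

Set the curves equal: 3*s**3/2 + 3*s**2/2 + s + 3 = 4*s + 3, so 3*s**3/2 + 3*s**2/2 - 3*s = 0, which factors as 3*s*(s - 1)*(s + 2)/2 = 0. The curves meet at s = -2, 0, 1.
On [-2, 0], v = 3*s**3/2 + 3*s**2/2 + s + 3 is on top; that piece has area ∫[-2,0] (3*s**3/2 + 3*s**2/2 - 3*s) ds = 4.
On [0, 1], v = 4*s + 3 is on top; that piece has area ∫[0,1] (-(3*s**3/2 + 3*s**2/2 - 3*s)) ds = 5/8.
Total enclosed area = 4 + 5/8 = 37/8.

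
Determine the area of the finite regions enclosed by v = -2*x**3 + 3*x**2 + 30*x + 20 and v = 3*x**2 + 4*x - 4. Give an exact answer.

Set the curves equal: -2*x**3 + 3*x**2 + 30*x + 20 = 3*x**2 + 4*x - 4, so -2*x**3 + 26*x + 24 = 0, which factors as -2*(x - 4)*(x + 1)*(x + 3) = 0. The curves meet at x = -3, -1, 4.
On [-3, -1], v = 3*x**2 + 4*x - 4 is on top; that piece has area ∫[-3,-1] (-(-2*x**3 + 26*x + 24)) dx = 16.
On [-1, 4], v = -2*x**3 + 3*x**2 + 30*x + 20 is on top; that piece has area ∫[-1,4] (-2*x**3 + 26*x + 24) dx = 375/2.
Total enclosed area = 16 + 375/2 = 407/2.

407/2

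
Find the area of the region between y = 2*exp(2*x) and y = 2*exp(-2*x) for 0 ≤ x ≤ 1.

-2 + exp(-2) + exp(2)

On [0, 1], (2*exp(2*x)) - (2*exp(-2*x)) = 2*exp(2*x) - 2*exp(-2*x) is ≥ 0 throughout, so the area is a single integral of |2*exp(2*x) - 2*exp(-2*x)|.
∫[0,1] (2*exp(2*x) - 2*exp(-2*x)) dx = -2 + exp(-2) + exp(2).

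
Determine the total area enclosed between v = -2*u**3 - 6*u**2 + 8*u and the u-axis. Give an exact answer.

The curve meets the u-axis where -2*u**3 - 6*u**2 + 8*u = 0, i.e. -2*u*(u - 1)*(u + 4) = 0, at u = -4, 0, 1.
On [-4, 0] the curve lies below the axis; ∫[-4,0] (-2*u**3 - 6*u**2 + 8*u) du = -64, giving area 64.
On [0, 1] the curve lies above the axis; ∫[0,1] (-2*u**3 - 6*u**2 + 8*u) du = 3/2, giving area 3/2.
Total area = 64 + 3/2 = 131/2.

131/2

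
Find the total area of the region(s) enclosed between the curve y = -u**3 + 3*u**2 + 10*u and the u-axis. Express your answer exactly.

407/4

The curve meets the u-axis where -u**3 + 3*u**2 + 10*u = 0, i.e. -u*(u - 5)*(u + 2) = 0, at u = -2, 0, 5.
On [-2, 0] the curve lies below the axis; ∫[-2,0] (-u**3 + 3*u**2 + 10*u) du = -8, giving area 8.
On [0, 5] the curve lies above the axis; ∫[0,5] (-u**3 + 3*u**2 + 10*u) du = 375/4, giving area 375/4.
Total area = 8 + 375/4 = 407/4.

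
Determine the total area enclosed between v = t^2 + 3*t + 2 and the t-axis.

1/6

The curve meets the t-axis where t^2 + 3*t + 2 = 0, i.e. (t + 1)*(t + 2) = 0, at t = -2, -1.
On [-2, -1] the curve lies below the axis; ∫[-2,-1] (t^2 + 3*t + 2) dt = -1/6, giving area 1/6.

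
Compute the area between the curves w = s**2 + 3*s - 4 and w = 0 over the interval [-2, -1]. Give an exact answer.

37/6

On [-2, -1], (s**2 + 3*s - 4) - (0) = s**2 + 3*s - 4 is ≤ 0 throughout, so the area is a single integral of |s**2 + 3*s - 4|.
∫[-2,-1] (s**2 + 3*s - 4) ds = -37/6; the area of that piece is 37/6.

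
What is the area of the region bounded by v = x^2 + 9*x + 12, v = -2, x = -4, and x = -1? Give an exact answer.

The difference (x^2 + 9*x + 12) - (-2) = x^2 + 9*x + 14 changes sign at x = -2 inside [-4, -1], so split the integral there.
∫[-4,-2] (x^2 + 9*x + 14) dx = -22/3; the area of that piece is 22/3.
∫[-2,-1] (x^2 + 9*x + 14) dx = 17/6.
Total area = 22/3 + 17/6 = 61/6.

61/6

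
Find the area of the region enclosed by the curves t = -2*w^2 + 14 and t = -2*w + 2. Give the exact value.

125/3

Both boundary curves give t as a function of w, so integrate with respect to w. Setting them equal: -2*w^2 + 2*w + 12 = 0, i.e. -2*(w - 3)*(w + 2) = 0, so they meet at w = -2, 3.
For w in [-2, 3], t = -2*w^2 + 14 is on the right; area = ∫[-2,3] (-2*w^2 + 2*w + 12) dw = 125/3.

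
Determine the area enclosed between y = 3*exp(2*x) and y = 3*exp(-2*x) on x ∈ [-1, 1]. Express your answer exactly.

The difference (3*exp(2*x)) - (3*exp(-2*x)) = 3*exp(2*x) - 3*exp(-2*x) changes sign at x = 0 inside [-1, 1], so split the integral there.
∫[-1,0] (3*exp(2*x) - 3*exp(-2*x)) dx = -3*exp(2)/2 - 3*exp(-2)/2 + 3; the area of that piece is -3 + 3*exp(-2)/2 + 3*exp(2)/2.
∫[0,1] (3*exp(2*x) - 3*exp(-2*x)) dx = -3 + 3*exp(-2)/2 + 3*exp(2)/2.
Total area = (-3 + 3*exp(-2)/2 + 3*exp(2)/2) + (-3 + 3*exp(-2)/2 + 3*exp(2)/2) = -6 + 3*exp(-2) + 3*exp(2).

-6 + 3*exp(-2) + 3*exp(2)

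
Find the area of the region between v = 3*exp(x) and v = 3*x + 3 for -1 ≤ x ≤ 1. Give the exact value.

-6 - 3*exp(-1) + 3*exp(1)

On [-1, 1], (3*exp(x)) - (3*x + 3) = -3*x + 3*exp(x) - 3 is ≥ 0 throughout, so the area is a single integral of |-3*x + 3*exp(x) - 3|.
∫[-1,1] (-3*x + 3*exp(x) - 3) dx = -6 - 3*exp(-1) + 3*exp(1).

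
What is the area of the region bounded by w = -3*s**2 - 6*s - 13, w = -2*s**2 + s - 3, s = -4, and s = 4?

The difference (-3*s**2 - 6*s - 13) - (-2*s**2 + s - 3) = -s**2 - 7*s - 10 changes sign at s = -2 inside [-4, 4], so split the integral there.
∫[-4,-2] (-s**2 - 7*s - 10) ds = 10/3.
∫[-2,4] (-s**2 - 7*s - 10) ds = -126; the area of that piece is 126.
Total area = 10/3 + 126 = 388/3.

388/3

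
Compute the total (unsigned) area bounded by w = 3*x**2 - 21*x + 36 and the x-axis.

The curve meets the x-axis where 3*x**2 - 21*x + 36 = 0, i.e. 3*(x - 4)*(x - 3) = 0, at x = 3, 4.
On [3, 4] the curve lies below the axis; ∫[3,4] (3*x**2 - 21*x + 36) dx = -1/2, giving area 1/2.

1/2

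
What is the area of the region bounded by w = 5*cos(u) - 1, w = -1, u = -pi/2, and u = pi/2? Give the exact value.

10

On [-pi/2, pi/2], (5*cos(u) - 1) - (-1) = 5*cos(u) is ≥ 0 throughout, so the area is a single integral of |5*cos(u)|.
∫[-pi/2,pi/2] (5*cos(u)) du = 10.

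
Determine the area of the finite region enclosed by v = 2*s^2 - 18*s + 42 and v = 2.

Set the curves equal: 2*s^2 - 18*s + 42 = 2, so 2*s^2 - 18*s + 40 = 0, which factors as 2*(s - 5)*(s - 4) = 0. The curves meet at s = 4, 5.
On [4, 5], v = 2 is on top; that piece has area ∫[4,5] (-(2*s^2 - 18*s + 40)) ds = 1/3.

1/3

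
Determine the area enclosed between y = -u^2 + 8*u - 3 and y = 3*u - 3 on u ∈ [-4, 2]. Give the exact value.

The difference (-u^2 + 8*u - 3) - (3*u - 3) = -u^2 + 5*u changes sign at u = 0 inside [-4, 2], so split the integral there.
∫[-4,0] (-u^2 + 5*u) du = -184/3; the area of that piece is 184/3.
∫[0,2] (-u^2 + 5*u) du = 22/3.
Total area = 184/3 + 22/3 = 206/3.

206/3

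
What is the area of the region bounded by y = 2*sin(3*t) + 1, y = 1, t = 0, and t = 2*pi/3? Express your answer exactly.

8/3

The difference (2*sin(3*t) + 1) - (1) = 2*sin(3*t) changes sign at t = pi/3 inside [0, 2*pi/3], so split the integral there.
∫[0,pi/3] (2*sin(3*t)) dt = 4/3.
∫[pi/3,2*pi/3] (2*sin(3*t)) dt = -4/3; the area of that piece is 4/3.
Total area = 4/3 + 4/3 = 8/3.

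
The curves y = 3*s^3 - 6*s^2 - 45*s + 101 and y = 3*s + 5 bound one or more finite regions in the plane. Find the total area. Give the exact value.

Set the curves equal: 3*s^3 - 6*s^2 - 45*s + 101 = 3*s + 5, so 3*s^3 - 6*s^2 - 48*s + 96 = 0, which factors as 3*(s - 4)*(s - 2)*(s + 4) = 0. The curves meet at s = -4, 2, 4.
On [-4, 2], y = 3*s^3 - 6*s^2 - 45*s + 101 is on top; that piece has area ∫[-4,2] (3*s^3 - 6*s^2 - 48*s + 96) ds = 540.
On [2, 4], y = 3*s + 5 is on top; that piece has area ∫[2,4] (-(3*s^3 - 6*s^2 - 48*s + 96)) ds = 28.
Total enclosed area = 540 + 28 = 568.

568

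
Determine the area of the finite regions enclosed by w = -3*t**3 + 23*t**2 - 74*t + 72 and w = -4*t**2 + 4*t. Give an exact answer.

Set the curves equal: -3*t**3 + 23*t**2 - 74*t + 72 = -4*t**2 + 4*t, so -3*t**3 + 27*t**2 - 78*t + 72 = 0, which factors as -3*(t - 4)*(t - 3)*(t - 2) = 0. The curves meet at t = 2, 3, 4.
On [2, 3], w = -4*t**2 + 4*t is on top; that piece has area ∫[2,3] (-(-3*t**3 + 27*t**2 - 78*t + 72)) dt = 3/4.
On [3, 4], w = -3*t**3 + 23*t**2 - 74*t + 72 is on top; that piece has area ∫[3,4] (-3*t**3 + 27*t**2 - 78*t + 72) dt = 3/4.
Total enclosed area = 3/4 + 3/4 = 3/2.

3/2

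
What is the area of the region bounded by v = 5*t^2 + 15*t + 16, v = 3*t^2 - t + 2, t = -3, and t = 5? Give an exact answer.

The difference (5*t^2 + 15*t + 16) - (3*t^2 - t + 2) = 2*t^2 + 16*t + 14 changes sign at t = -1 inside [-3, 5], so split the integral there.
∫[-3,-1] (2*t^2 + 16*t + 14) dt = -56/3; the area of that piece is 56/3.
∫[-1,5] (2*t^2 + 16*t + 14) dt = 360.
Total area = 56/3 + 360 = 1136/3.

1136/3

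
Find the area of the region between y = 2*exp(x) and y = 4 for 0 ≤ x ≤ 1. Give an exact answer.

The difference (2*exp(x)) - (4) = 2*exp(x) - 4 changes sign at x = log(2) inside [0, 1], so split the integral there.
∫[0,log(2)] (2*exp(x) - 4) dx = 2 - log(16); the area of that piece is -2 + log(16).
∫[log(2),1] (2*exp(x) - 4) dx = -8 + 4*log(2) + 2*exp(1).
Total area = (-2 + log(16)) + (-8 + 4*log(2) + 2*exp(1)) = -10 + 2*exp(1) + 8*log(2).

-10 + 2*exp(1) + 8*log(2)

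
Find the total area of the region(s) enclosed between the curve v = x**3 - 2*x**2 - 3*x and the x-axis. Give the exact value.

The curve meets the x-axis where x**3 - 2*x**2 - 3*x = 0, i.e. x*(x - 3)*(x + 1) = 0, at x = -1, 0, 3.
On [-1, 0] the curve lies above the axis; ∫[-1,0] (x**3 - 2*x**2 - 3*x) dx = 7/12, giving area 7/12.
On [0, 3] the curve lies below the axis; ∫[0,3] (x**3 - 2*x**2 - 3*x) dx = -45/4, giving area 45/4.
Total area = 7/12 + 45/4 = 71/6.

71/6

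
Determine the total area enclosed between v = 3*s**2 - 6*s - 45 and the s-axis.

The curve meets the s-axis where 3*s**2 - 6*s - 45 = 0, i.e. 3*(s - 5)*(s + 3) = 0, at s = -3, 5.
On [-3, 5] the curve lies below the axis; ∫[-3,5] (3*s**2 - 6*s - 45) ds = -256, giving area 256.

256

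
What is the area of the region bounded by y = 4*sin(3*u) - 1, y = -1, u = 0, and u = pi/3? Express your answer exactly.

8/3

On [0, pi/3], (4*sin(3*u) - 1) - (-1) = 4*sin(3*u) is ≥ 0 throughout, so the area is a single integral of |4*sin(3*u)|.
∫[0,pi/3] (4*sin(3*u)) du = 8/3.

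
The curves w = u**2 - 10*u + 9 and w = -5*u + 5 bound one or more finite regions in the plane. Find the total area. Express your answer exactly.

Set the curves equal: u**2 - 10*u + 9 = -5*u + 5, so u**2 - 5*u + 4 = 0, which factors as (u - 4)*(u - 1) = 0. The curves meet at u = 1, 4.
On [1, 4], w = -5*u + 5 is on top; that piece has area ∫[1,4] (-(u**2 - 5*u + 4)) du = 9/2.

9/2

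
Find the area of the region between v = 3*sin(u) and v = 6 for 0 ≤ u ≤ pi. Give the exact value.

On [0, pi], (3*sin(u)) - (6) = 3*sin(u) - 6 is ≤ 0 throughout, so the area is a single integral of |3*sin(u) - 6|.
∫[0,pi] (3*sin(u) - 6) du = 6 - 6*pi; the area of that piece is -6 + 6*pi.

-6 + 6*pi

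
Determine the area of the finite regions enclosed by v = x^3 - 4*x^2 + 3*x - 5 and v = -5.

Set the curves equal: x^3 - 4*x^2 + 3*x - 5 = -5, so x^3 - 4*x^2 + 3*x = 0, which factors as x*(x - 3)*(x - 1) = 0. The curves meet at x = 0, 1, 3.
On [0, 1], v = x^3 - 4*x^2 + 3*x - 5 is on top; that piece has area ∫[0,1] (x^3 - 4*x^2 + 3*x) dx = 5/12.
On [1, 3], v = -5 is on top; that piece has area ∫[1,3] (-(x^3 - 4*x^2 + 3*x)) dx = 8/3.
Total enclosed area = 5/12 + 8/3 = 37/12.

37/12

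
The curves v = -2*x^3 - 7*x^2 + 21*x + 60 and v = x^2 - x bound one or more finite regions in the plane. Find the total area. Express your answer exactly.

Set the curves equal: -2*x^3 - 7*x^2 + 21*x + 60 = x^2 - x, so -2*x^3 - 8*x^2 + 22*x + 60 = 0, which factors as -2*(x - 3)*(x + 2)*(x + 5) = 0. The curves meet at x = -5, -2, 3.
On [-5, -2], v = x^2 - x is on top; that piece has area ∫[-5,-2] (-(-2*x^3 - 8*x^2 + 22*x + 60)) dx = 117/2.
On [-2, 3], v = -2*x^3 - 7*x^2 + 21*x + 60 is on top; that piece has area ∫[-2,3] (-2*x^3 - 8*x^2 + 22*x + 60) dx = 1375/6.
Total enclosed area = 117/2 + 1375/6 = 863/3.

863/3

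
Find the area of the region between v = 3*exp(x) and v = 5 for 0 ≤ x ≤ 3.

The difference (3*exp(x)) - (5) = 3*exp(x) - 5 changes sign at x = log(5/3) inside [0, 3], so split the integral there.
∫[0,log(5/3)] (3*exp(x) - 5) dx = log(243/3125) + 2; the area of that piece is -2 + log(3125/243).
∫[log(5/3),3] (3*exp(x) - 5) dx = -20 - 5*log(3) + 5*log(5) + 3*exp(3).
Total area = (-2 + log(3125/243)) + (-20 - 5*log(3) + 5*log(5) + 3*exp(3)) = -22 - 10*log(3) + 10*log(5) + 3*exp(3).

-22 - 10*log(3) + 10*log(5) + 3*exp(3)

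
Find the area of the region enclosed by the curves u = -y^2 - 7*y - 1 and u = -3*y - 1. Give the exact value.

Both boundary curves give u as a function of y, so integrate with respect to y. Setting them equal: -y^2 - 4*y = 0, i.e. -y*(y + 4) = 0, so they meet at y = -4, 0.
For y in [-4, 0], u = -y^2 - 7*y - 1 is on the right; area = ∫[-4,0] (-y^2 - 4*y) dy = 32/3.

32/3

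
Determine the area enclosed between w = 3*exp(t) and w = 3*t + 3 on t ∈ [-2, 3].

On [-2, 3], (3*exp(t)) - (3*t + 3) = -3*t + 3*exp(t) - 3 is ≥ 0 throughout, so the area is a single integral of |-3*t + 3*exp(t) - 3|.
∫[-2,3] (-3*t + 3*exp(t) - 3) dt = -45/2 - 3*exp(-2) + 3*exp(3).

-45/2 - 3*exp(-2) + 3*exp(3)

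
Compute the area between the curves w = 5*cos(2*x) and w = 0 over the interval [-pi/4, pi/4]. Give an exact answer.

5

On [-pi/4, pi/4], (5*cos(2*x)) - (0) = 5*cos(2*x) is ≥ 0 throughout, so the area is a single integral of |5*cos(2*x)|.
∫[-pi/4,pi/4] (5*cos(2*x)) dx = 5.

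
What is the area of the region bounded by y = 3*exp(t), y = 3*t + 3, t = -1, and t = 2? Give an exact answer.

On [-1, 2], (3*exp(t)) - (3*t + 3) = -3*t + 3*exp(t) - 3 is ≥ 0 throughout, so the area is a single integral of |-3*t + 3*exp(t) - 3|.
∫[-1,2] (-3*t + 3*exp(t) - 3) dt = -27/2 - 3*exp(-1) + 3*exp(2).

-27/2 - 3*exp(-1) + 3*exp(2)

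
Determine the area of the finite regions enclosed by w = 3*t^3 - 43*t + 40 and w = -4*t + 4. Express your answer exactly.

1221/4

Set the curves equal: 3*t^3 - 43*t + 40 = -4*t + 4, so 3*t^3 - 39*t + 36 = 0, which factors as 3*(t - 3)*(t - 1)*(t + 4) = 0. The curves meet at t = -4, 1, 3.
On [-4, 1], w = 3*t^3 - 43*t + 40 is on top; that piece has area ∫[-4,1] (3*t^3 - 39*t + 36) dt = 1125/4.
On [1, 3], w = -4*t + 4 is on top; that piece has area ∫[1,3] (-(3*t^3 - 39*t + 36)) dt = 24.
Total enclosed area = 1125/4 + 24 = 1221/4.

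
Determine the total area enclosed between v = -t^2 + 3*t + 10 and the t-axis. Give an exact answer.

The curve meets the t-axis where -t^2 + 3*t + 10 = 0, i.e. -(t - 5)*(t + 2) = 0, at t = -2, 5.
On [-2, 5] the curve lies above the axis; ∫[-2,5] (-t^2 + 3*t + 10) dt = 343/6, giving area 343/6.

343/6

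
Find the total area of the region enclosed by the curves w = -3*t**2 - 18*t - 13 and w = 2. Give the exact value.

Set the curves equal: -3*t**2 - 18*t - 13 = 2, so -3*t**2 - 18*t - 15 = 0, which factors as -3*(t + 1)*(t + 5) = 0. The curves meet at t = -5, -1.
On [-5, -1], w = -3*t**2 - 18*t - 13 is on top; that piece has area ∫[-5,-1] (-3*t**2 - 18*t - 15) dt = 32.

32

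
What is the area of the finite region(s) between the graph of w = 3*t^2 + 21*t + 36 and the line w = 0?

The curve meets the t-axis where 3*t^2 + 21*t + 36 = 0, i.e. 3*(t + 3)*(t + 4) = 0, at t = -4, -3.
On [-4, -3] the curve lies below the axis; ∫[-4,-3] (3*t^2 + 21*t + 36) dt = -1/2, giving area 1/2.

1/2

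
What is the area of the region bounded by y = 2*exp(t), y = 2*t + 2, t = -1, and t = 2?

-9 - 2*exp(-1) + 2*exp(2)

On [-1, 2], (2*exp(t)) - (2*t + 2) = -2*t + 2*exp(t) - 2 is ≥ 0 throughout, so the area is a single integral of |-2*t + 2*exp(t) - 2|.
∫[-1,2] (-2*t + 2*exp(t) - 2) dt = -9 - 2*exp(-1) + 2*exp(2).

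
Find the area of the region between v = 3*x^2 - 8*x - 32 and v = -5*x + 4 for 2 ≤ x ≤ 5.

91/2

The difference (3*x^2 - 8*x - 32) - (-5*x + 4) = 3*x^2 - 3*x - 36 changes sign at x = 4 inside [2, 5], so split the integral there.
∫[2,4] (3*x^2 - 3*x - 36) dx = -34; the area of that piece is 34.
∫[4,5] (3*x^2 - 3*x - 36) dx = 23/2.
Total area = 34 + 23/2 = 91/2.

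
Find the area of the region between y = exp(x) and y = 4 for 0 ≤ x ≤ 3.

The difference (exp(x)) - (4) = exp(x) - 4 changes sign at x = log(4) inside [0, 3], so split the integral there.
∫[0,log(4)] (exp(x) - 4) dx = 3 - log(256); the area of that piece is -3 + log(256).
∫[log(4),3] (exp(x) - 4) dx = -16 + 8*log(2) + exp(3).
Total area = (-3 + log(256)) + (-16 + 8*log(2) + exp(3)) = -19 + 16*log(2) + exp(3).

-19 + 16*log(2) + exp(3)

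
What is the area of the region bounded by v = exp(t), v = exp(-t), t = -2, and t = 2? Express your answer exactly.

The difference (exp(t)) - (exp(-t)) = exp(t) - exp(-t) changes sign at t = 0 inside [-2, 2], so split the integral there.
∫[-2,0] (exp(t) - exp(-t)) dt = -exp(2) - exp(-2) + 2; the area of that piece is -2 + exp(-2) + exp(2).
∫[0,2] (exp(t) - exp(-t)) dt = -2 + exp(-2) + exp(2).
Total area = (-2 + exp(-2) + exp(2)) + (-2 + exp(-2) + exp(2)) = -4 + 2*exp(-2) + 2*exp(2).

-4 + 2*exp(-2) + 2*exp(2)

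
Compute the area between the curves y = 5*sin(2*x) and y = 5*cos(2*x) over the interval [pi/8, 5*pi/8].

5*sqrt(2)

On [pi/8, 5*pi/8], (5*sin(2*x)) - (5*cos(2*x)) = 5*sin(2*x) - 5*cos(2*x) is ≥ 0 throughout, so the area is a single integral of |5*sin(2*x) - 5*cos(2*x)|.
∫[pi/8,5*pi/8] (5*sin(2*x) - 5*cos(2*x)) dx = 5*sqrt(2).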